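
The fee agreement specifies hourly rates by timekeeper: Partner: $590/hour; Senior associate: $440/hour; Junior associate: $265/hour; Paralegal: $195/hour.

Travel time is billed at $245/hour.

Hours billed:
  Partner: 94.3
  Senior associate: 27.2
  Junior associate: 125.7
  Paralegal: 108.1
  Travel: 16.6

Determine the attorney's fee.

$126,062.00

Partner: 94.3 × $590 = $55,637.00
Senior associate: 27.2 × $440 = $11,968.00
Junior associate: 125.7 × $265 = $33,310.50
Paralegal: 108.1 × $195 = $21,079.50
Subtotal: $55,637.00 + $11,968.00 + $33,310.50 + $21,079.50 = $121,995.00
Travel: 16.6 × $245 = $4,067.00
Total: $121,995.00 + $4,067.00 = $126,062.00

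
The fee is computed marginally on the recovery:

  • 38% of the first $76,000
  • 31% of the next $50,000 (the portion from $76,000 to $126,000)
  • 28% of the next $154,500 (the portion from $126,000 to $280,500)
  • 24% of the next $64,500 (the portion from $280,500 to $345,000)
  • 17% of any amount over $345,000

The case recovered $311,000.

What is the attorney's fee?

$94,960.00

First $76,000 at 38% = $28,880.00
Next $50,000 at 31% = $15,500.00
Next $154,500 at 28% = $43,260.00
Remaining $30,500 at 24% = $7,320.00
Fee: $28,880.00 + $15,500.00 + $43,260.00 + $7,320.00 = $94,960.00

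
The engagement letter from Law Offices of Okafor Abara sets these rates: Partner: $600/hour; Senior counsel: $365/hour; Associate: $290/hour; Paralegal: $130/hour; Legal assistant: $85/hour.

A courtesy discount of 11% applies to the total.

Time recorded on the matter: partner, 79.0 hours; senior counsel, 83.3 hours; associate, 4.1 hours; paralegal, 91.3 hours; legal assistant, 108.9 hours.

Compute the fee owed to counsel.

$89,105.91

Partner: 79.0 × $600 = $47,400.00
Senior counsel: 83.3 × $365 = $30,404.50
Associate: 4.1 × $290 = $1,189.00
Paralegal: 91.3 × $130 = $11,869.00
Legal assistant: 108.9 × $85 = $9,256.50
Subtotal: $100,119.00
Less 11% discount: −$11,013.09
Total: $100,119.00 − $11,013.09 = $89,105.91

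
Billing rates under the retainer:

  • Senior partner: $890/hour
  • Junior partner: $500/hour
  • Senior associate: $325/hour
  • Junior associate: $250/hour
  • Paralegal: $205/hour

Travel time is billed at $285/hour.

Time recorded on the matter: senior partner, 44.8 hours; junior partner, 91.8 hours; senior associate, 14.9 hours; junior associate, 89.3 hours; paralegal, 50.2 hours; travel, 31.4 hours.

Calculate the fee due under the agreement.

Senior partner: 44.8 × $890 = $39,872.00
Junior partner: 91.8 × $500 = $45,900.00
Senior associate: 14.9 × $325 = $4,842.50
Junior associate: 89.3 × $250 = $22,325.00
Paralegal: 50.2 × $205 = $10,291.00
Subtotal: $39,872.00 + $45,900.00 + $4,842.50 + $22,325.00 + $10,291.00 = $123,230.50
Travel: 31.4 × $285 = $8,949.00
Total: $123,230.50 + $8,949.00 = $132,179.50

$132,179.50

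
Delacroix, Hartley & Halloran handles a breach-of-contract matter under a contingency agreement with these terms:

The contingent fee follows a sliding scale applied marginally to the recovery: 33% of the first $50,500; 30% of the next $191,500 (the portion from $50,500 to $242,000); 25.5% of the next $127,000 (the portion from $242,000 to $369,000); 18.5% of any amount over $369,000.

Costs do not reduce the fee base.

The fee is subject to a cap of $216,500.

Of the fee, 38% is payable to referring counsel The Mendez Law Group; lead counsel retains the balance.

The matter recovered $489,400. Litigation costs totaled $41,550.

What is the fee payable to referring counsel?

$48,934.12

Fee base is the gross recovery, $489,400; costs are reimbursed separately.
First $50,500 at 33% = $16,665.00
Next $191,500 at 30% = $57,450.00
Next $127,000 at 25.5% = $32,385.00
Remaining $120,400 at 18.5% = $22,274.00
Fee: $16,665.00 + $57,450.00 + $32,385.00 + $22,274.00 = $128,774.00
$128,774.00 is under the $216,500 cap.
Referral share: 38% of $128,774.00 = $48,934.12; lead counsel retains $128,774.00 − $48,934.12 = $79,839.88.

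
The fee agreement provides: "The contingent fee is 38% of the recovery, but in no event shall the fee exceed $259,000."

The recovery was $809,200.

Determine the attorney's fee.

$259,000.00

38% of $809,200 = $307,496.00
That exceeds the $259,000 cap, so the fee is capped at $259,000.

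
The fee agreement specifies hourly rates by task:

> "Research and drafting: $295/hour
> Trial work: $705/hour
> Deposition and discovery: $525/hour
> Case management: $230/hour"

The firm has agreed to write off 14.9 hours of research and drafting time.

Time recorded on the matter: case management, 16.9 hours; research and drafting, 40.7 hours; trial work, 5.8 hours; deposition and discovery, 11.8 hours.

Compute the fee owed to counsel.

Research and drafting: 40.7 × $295 = $12,006.50
Trial work: 5.8 × $705 = $4,089.00
Deposition and discovery: 11.8 × $525 = $6,195.00
Case management: 16.9 × $230 = $3,887.00
Subtotal: $26,177.50
Write-off: 14.9 × $295 = $4,395.50
Total: $26,177.50 − $4,395.50 = $21,782.00

$21,782.00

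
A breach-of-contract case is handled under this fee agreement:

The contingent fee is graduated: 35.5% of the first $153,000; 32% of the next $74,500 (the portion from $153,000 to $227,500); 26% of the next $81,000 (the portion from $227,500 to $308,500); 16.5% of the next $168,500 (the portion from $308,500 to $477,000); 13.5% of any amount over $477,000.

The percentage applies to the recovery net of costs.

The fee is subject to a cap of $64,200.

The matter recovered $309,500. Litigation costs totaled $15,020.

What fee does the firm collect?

$64,200.00

Fee base (net of costs): $309,500 − $15,020 = $294,480
First $153,000 at 35.5% = $54,315.00
Next $74,500 at 32% = $23,840.00
Remaining $66,980 at 26% = $17,414.80
Fee: $54,315.00 + $23,840.00 + $17,414.80 = $95,569.80
$95,569.80 exceeds the $64,200 cap, so the fee is capped at $64,200.00.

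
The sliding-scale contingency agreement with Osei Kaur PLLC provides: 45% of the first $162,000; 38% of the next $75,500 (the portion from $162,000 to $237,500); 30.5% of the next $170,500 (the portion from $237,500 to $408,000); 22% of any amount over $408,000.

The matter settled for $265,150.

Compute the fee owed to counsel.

First $162,000 at 45% = $72,900.00
Next $75,500 at 38% = $28,690.00
Remaining $27,650 at 30.5% = $8,433.25
Fee: $72,900.00 + $28,690.00 + $8,433.25 = $110,023.25

$110,023.25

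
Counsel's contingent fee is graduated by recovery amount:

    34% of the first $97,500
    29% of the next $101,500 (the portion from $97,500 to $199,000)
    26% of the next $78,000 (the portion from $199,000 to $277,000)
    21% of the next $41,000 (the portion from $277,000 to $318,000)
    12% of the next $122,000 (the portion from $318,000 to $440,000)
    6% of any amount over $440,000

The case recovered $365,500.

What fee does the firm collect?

First $97,500 at 34% = $33,150.00
Next $101,500 at 29% = $29,435.00
Next $78,000 at 26% = $20,280.00
Next $41,000 at 21% = $8,610.00
Remaining $47,500 at 12% = $5,700.00
Fee: $33,150.00 + $29,435.00 + $20,280.00 + $8,610.00 + $5,700.00 = $97,175.00

$97,175.00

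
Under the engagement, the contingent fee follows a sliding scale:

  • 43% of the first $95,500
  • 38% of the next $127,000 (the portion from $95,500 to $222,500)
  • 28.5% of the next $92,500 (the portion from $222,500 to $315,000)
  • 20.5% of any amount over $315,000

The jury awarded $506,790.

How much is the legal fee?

$155,004.45

First $95,500 at 43% = $41,065.00
Next $127,000 at 38% = $48,260.00
Next $92,500 at 28.5% = $26,362.50
Remaining $191,790 at 20.5% = $39,316.95
Fee: $41,065.00 + $48,260.00 + $26,362.50 + $39,316.95 = $155,004.45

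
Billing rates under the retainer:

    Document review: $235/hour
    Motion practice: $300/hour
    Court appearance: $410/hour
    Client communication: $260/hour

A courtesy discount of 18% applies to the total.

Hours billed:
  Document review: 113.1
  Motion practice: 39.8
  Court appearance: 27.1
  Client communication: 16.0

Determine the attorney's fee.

$44,107.39

Document review: 113.1 × $235 = $26,578.50
Motion practice: 39.8 × $300 = $11,940.00
Court appearance: 27.1 × $410 = $11,111.00
Client communication: 16.0 × $260 = $4,160.00
Subtotal: $53,789.50
Less 18% discount: −$9,682.11
Total: $53,789.50 − $9,682.11 = $44,107.39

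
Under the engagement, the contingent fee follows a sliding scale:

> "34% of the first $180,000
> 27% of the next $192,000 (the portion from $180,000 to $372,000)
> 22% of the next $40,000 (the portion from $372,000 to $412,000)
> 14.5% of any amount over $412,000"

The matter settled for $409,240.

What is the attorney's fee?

First $180,000 at 34% = $61,200.00
Next $192,000 at 27% = $51,840.00
Remaining $37,240 at 22% = $8,192.80
Fee: $61,200.00 + $51,840.00 + $8,192.80 = $121,232.80

$121,232.80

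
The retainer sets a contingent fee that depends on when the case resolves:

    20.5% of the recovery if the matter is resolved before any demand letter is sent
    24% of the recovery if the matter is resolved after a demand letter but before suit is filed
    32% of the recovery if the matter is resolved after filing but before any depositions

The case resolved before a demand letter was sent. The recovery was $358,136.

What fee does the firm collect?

The matter resolved before a demand letter was sent, so the 20.5% rate applies.
$358,136 × 20.5% = $73,417.88

$73,417.88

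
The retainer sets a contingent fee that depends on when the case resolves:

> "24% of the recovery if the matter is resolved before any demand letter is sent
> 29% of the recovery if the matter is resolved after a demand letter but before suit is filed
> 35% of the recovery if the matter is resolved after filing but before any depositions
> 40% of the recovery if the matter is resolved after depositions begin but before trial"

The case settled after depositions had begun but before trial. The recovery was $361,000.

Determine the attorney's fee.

The matter settled after depositions had begun but before trial, so the 40% rate applies.
$361,000 × 40% = $144,400.00

$144,400.00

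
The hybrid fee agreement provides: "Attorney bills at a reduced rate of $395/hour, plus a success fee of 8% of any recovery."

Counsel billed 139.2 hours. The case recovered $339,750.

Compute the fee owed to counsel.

Hourly: 139.2 × $395 = $54,984.00
Success fee: 8% of $339,750 = $27,180.00
Total: $54,984.00 + $27,180.00 = $82,164.00

$82,164.00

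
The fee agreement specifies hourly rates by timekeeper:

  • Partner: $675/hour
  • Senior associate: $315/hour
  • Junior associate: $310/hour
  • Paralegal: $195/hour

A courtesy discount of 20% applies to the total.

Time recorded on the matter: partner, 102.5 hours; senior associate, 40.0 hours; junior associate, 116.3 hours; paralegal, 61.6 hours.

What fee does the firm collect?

Partner: 102.5 × $675 = $69,187.50
Senior associate: 40.0 × $315 = $12,600.00
Junior associate: 116.3 × $310 = $36,053.00
Paralegal: 61.6 × $195 = $12,012.00
Subtotal: $129,852.50
Less 20% discount: −$25,970.50
Total: $129,852.50 − $25,970.50 = $103,882.00

$103,882.00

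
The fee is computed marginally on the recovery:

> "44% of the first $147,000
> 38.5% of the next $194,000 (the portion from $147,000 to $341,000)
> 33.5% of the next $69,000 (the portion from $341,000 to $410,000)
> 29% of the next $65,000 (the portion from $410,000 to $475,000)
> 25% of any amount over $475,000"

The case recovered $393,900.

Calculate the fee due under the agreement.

$157,091.50

First $147,000 at 44% = $64,680.00
Next $194,000 at 38.5% = $74,690.00
Remaining $52,900 at 33.5% = $17,721.50
Fee: $64,680.00 + $74,690.00 + $17,721.50 = $157,091.50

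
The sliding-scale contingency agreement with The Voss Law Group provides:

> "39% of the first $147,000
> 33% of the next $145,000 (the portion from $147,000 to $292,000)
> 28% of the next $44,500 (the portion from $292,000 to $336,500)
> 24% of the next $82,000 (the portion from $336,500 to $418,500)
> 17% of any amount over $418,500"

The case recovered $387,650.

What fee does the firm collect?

First $147,000 at 39% = $57,330.00
Next $145,000 at 33% = $47,850.00
Next $44,500 at 28% = $12,460.00
Remaining $51,150 at 24% = $12,276.00
Fee: $57,330.00 + $47,850.00 + $12,460.00 + $12,276.00 = $129,916.00

$129,916.00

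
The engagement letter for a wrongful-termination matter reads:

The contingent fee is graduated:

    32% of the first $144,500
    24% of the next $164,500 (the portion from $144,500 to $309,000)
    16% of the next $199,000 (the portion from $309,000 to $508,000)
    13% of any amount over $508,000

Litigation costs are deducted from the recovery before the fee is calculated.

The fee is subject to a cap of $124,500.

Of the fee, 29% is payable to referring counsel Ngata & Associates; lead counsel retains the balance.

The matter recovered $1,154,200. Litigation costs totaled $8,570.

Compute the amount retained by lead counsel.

Fee base (net of costs): $1,154,200 − $8,570 = $1,145,630
First $144,500 at 32% = $46,240.00
Next $164,500 at 24% = $39,480.00
Next $199,000 at 16% = $31,840.00
Remaining $637,630 at 13% = $82,891.90
Fee: $46,240.00 + $39,480.00 + $31,840.00 + $82,891.90 = $200,451.90
$200,451.90 exceeds the $124,500 cap, so the fee is capped at $124,500.00.
Referral share: 29% of $124,500.00 = $36,105.00; lead counsel retains $124,500.00 − $36,105.00 = $88,395.00.

$88,395.00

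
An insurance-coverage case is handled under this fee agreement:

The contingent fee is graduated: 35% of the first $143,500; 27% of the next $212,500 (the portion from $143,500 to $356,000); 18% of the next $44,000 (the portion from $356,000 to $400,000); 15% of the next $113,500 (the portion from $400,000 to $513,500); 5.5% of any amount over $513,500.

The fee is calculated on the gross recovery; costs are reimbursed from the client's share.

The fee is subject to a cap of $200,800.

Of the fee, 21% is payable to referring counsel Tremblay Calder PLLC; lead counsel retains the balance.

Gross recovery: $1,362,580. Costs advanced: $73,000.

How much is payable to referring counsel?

Fee base is the gross recovery, $1,362,580; costs are reimbursed separately.
First $143,500 at 35% = $50,225.00
Next $212,500 at 27% = $57,375.00
Next $44,000 at 18% = $7,920.00
Next $113,500 at 15% = $17,025.00
Remaining $849,080 at 5.5% = $46,699.40
Fee: $50,225.00 + $57,375.00 + $7,920.00 + $17,025.00 + $46,699.40 = $179,244.40
$179,244.40 is under the $200,800 cap.
Referral share: 21% of $179,244.40 = $37,641.32; lead counsel retains $179,244.40 − $37,641.32 = $141,603.08.

$37,641.32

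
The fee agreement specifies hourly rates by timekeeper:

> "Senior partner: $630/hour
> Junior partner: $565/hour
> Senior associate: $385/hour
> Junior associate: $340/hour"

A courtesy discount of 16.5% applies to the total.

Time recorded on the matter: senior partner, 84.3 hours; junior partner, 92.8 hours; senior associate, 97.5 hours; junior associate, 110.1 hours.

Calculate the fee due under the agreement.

Senior partner: 84.3 × $630 = $53,109.00
Junior partner: 92.8 × $565 = $52,432.00
Senior associate: 97.5 × $385 = $37,537.50
Junior associate: 110.1 × $340 = $37,434.00
Subtotal: $180,512.50
Less 16.5% discount: −$29,784.56
Total: $180,512.50 − $29,784.56 = $150,727.94

$150,727.94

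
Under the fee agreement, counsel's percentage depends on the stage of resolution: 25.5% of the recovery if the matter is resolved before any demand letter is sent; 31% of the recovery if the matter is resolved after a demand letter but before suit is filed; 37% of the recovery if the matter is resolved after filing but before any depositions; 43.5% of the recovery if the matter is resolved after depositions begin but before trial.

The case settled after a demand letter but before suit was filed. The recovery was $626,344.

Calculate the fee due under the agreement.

$194,166.64

The matter settled after a demand letter but before suit was filed, so the 31% rate applies.
$626,344 × 31% = $194,166.64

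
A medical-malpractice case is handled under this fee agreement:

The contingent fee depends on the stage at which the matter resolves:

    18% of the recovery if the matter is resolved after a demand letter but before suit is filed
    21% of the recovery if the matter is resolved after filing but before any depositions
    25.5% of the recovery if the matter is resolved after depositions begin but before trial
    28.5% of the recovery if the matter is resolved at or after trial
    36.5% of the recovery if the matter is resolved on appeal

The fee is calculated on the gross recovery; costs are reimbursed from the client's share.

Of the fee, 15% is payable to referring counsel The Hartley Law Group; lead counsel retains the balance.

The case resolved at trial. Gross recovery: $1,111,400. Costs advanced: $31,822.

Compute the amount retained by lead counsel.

$269,236.65

Fee base is the gross recovery, $1,111,400; costs are reimbursed separately.
The matter resolved at trial, so the 28.5% rate applies.
$1,111,400 × 28.5% = $316,749.00
Referral share: 15% of $316,749.00 = $47,512.35; lead counsel retains $316,749.00 − $47,512.35 = $269,236.65.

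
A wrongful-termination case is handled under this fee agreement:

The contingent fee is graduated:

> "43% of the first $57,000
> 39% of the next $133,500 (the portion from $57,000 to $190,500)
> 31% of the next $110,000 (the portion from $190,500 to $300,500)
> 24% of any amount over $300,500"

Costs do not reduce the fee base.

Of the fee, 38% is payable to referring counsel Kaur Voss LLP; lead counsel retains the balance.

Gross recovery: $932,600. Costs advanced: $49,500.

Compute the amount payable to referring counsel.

$99,704.02

Fee base is the gross recovery, $932,600; costs are reimbursed separately.
First $57,000 at 43% = $24,510.00
Next $133,500 at 39% = $52,065.00
Next $110,000 at 31% = $34,100.00
Remaining $632,100 at 24% = $151,704.00
Fee: $24,510.00 + $52,065.00 + $34,100.00 + $151,704.00 = $262,379.00
Referral share: 38% of $262,379.00 = $99,704.02; lead counsel retains $262,379.00 − $99,704.02 = $162,674.98.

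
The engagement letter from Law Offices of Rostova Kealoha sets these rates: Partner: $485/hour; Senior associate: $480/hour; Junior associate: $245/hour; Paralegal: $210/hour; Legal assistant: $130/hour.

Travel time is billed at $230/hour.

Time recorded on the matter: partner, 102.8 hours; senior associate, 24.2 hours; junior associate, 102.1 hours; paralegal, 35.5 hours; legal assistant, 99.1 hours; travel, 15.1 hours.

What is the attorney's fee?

Partner: 102.8 × $485 = $49,858.00
Senior associate: 24.2 × $480 = $11,616.00
Junior associate: 102.1 × $245 = $25,014.50
Paralegal: 35.5 × $210 = $7,455.00
Legal assistant: 99.1 × $130 = $12,883.00
Subtotal: $49,858.00 + $11,616.00 + $25,014.50 + $7,455.00 + $12,883.00 = $106,826.50
Travel: 15.1 × $230 = $3,473.00
Total: $106,826.50 + $3,473.00 = $110,299.50

$110,299.50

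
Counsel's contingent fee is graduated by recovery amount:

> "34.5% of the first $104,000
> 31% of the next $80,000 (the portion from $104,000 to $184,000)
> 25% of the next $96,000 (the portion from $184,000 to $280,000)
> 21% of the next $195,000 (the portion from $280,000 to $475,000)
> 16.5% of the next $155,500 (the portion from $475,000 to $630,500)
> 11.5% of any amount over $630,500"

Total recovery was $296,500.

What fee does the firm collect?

$88,145.00

First $104,000 at 34.5% = $35,880.00
Next $80,000 at 31% = $24,800.00
Next $96,000 at 25% = $24,000.00
Remaining $16,500 at 21% = $3,465.00
Fee: $35,880.00 + $24,800.00 + $24,000.00 + $3,465.00 = $88,145.00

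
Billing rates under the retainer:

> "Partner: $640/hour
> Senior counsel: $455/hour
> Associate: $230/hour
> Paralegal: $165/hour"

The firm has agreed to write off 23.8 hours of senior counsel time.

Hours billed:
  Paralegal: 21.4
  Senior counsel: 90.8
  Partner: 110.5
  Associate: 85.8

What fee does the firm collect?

$124,470.00

Partner: 110.5 × $640 = $70,720.00
Senior counsel: 90.8 × $455 = $41,314.00
Associate: 85.8 × $230 = $19,734.00
Paralegal: 21.4 × $165 = $3,531.00
Subtotal: $135,299.00
Write-off: 23.8 × $455 = $10,829.00
Total: $135,299.00 − $10,829.00 = $124,470.00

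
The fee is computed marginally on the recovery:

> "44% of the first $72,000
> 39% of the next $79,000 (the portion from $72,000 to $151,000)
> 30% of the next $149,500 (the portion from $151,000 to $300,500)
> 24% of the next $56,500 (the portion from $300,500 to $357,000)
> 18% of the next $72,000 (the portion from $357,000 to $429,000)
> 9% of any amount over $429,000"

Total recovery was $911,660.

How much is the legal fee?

First $72,000 at 44% = $31,680.00
Next $79,000 at 39% = $30,810.00
Next $149,500 at 30% = $44,850.00
Next $56,500 at 24% = $13,560.00
Next $72,000 at 18% = $12,960.00
Remaining $482,660 at 9% = $43,439.40
Fee: $31,680.00 + $30,810.00 + $44,850.00 + $13,560.00 + $12,960.00 + $43,439.40 = $177,299.40

$177,299.40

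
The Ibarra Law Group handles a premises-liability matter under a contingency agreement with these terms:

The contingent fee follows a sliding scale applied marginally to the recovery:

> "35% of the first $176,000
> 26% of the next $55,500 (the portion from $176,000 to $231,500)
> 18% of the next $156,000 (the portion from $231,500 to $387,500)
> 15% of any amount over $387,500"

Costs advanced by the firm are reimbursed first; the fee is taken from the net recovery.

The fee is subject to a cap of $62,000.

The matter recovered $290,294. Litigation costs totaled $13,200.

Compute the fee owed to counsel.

Fee base (net of costs): $290,294 − $13,200 = $277,094
First $176,000 at 35% = $61,600.00
Next $55,500 at 26% = $14,430.00
Remaining $45,594 at 18% = $8,206.92
Fee: $61,600.00 + $14,430.00 + $8,206.92 = $84,236.92
$84,236.92 exceeds the $62,000 cap, so the fee is capped at $62,000.00.

$62,000.00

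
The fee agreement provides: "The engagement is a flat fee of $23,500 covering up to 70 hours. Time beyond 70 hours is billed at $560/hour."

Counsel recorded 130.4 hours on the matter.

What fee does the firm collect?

Flat fee: $23,500.00
Excess hours: 130.4 − 70 = 60.4
Overrun: 60.4 × $560 = $33,824.00
Total: $23,500.00 + $33,824.00 = $57,324.00

$57,324.00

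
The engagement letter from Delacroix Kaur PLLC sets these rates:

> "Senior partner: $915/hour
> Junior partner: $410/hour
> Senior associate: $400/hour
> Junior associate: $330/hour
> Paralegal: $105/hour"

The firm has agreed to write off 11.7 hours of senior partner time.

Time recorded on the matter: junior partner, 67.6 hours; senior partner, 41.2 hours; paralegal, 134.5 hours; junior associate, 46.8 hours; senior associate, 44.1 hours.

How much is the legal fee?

$101,915.00

Senior partner: 41.2 × $915 = $37,698.00
Junior partner: 67.6 × $410 = $27,716.00
Senior associate: 44.1 × $400 = $17,640.00
Junior associate: 46.8 × $330 = $15,444.00
Paralegal: 134.5 × $105 = $14,122.50
Subtotal: $112,620.50
Write-off: 11.7 × $915 = $10,705.50
Total: $112,620.50 − $10,705.50 = $101,915.00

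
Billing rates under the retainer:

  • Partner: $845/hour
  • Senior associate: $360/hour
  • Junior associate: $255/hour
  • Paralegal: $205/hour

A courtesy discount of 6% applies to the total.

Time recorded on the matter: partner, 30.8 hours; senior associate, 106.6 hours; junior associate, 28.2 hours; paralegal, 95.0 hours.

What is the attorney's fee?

$85,603.92

Partner: 30.8 × $845 = $26,026.00
Senior associate: 106.6 × $360 = $38,376.00
Junior associate: 28.2 × $255 = $7,191.00
Paralegal: 95.0 × $205 = $19,475.00
Subtotal: $91,068.00
Less 6% discount: −$5,464.08
Total: $91,068.00 − $5,464.08 = $85,603.92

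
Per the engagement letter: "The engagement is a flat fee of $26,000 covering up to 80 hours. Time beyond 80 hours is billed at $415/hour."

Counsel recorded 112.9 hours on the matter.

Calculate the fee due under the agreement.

Flat fee: $26,000.00
Excess hours: 112.9 − 80 = 32.9
Overrun: 32.9 × $415 = $13,653.50
Total: $26,000.00 + $13,653.50 = $39,653.50

$39,653.50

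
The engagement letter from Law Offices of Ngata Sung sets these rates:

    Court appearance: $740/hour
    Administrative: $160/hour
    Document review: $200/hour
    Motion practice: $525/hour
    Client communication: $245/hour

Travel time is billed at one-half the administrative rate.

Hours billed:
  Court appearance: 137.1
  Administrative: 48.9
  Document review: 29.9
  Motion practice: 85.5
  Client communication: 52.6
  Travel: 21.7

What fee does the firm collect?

Court appearance: 137.1 × $740 = $101,454.00
Administrative: 48.9 × $160 = $7,824.00
Document review: 29.9 × $200 = $5,980.00
Motion practice: 85.5 × $525 = $44,887.50
Client communication: 52.6 × $245 = $12,887.00
Subtotal: $101,454.00 + $7,824.00 + $5,980.00 + $44,887.50 + $12,887.00 = $173,032.50
Travel: 21.7 × ($160 ÷ 2) = 21.7 × $80.00 = $1,736.00
Total: $173,032.50 + $1,736.00 = $174,768.50

$174,768.50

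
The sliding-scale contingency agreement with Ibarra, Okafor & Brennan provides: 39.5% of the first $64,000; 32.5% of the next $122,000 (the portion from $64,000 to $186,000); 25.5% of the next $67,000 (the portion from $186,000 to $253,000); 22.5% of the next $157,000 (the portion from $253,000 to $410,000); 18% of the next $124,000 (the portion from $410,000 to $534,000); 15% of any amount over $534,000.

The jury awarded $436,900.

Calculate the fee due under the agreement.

$122,182.00

First $64,000 at 39.5% = $25,280.00
Next $122,000 at 32.5% = $39,650.00
Next $67,000 at 25.5% = $17,085.00
Next $157,000 at 22.5% = $35,325.00
Remaining $26,900 at 18% = $4,842.00
Fee: $25,280.00 + $39,650.00 + $17,085.00 + $35,325.00 + $4,842.00 = $122,182.00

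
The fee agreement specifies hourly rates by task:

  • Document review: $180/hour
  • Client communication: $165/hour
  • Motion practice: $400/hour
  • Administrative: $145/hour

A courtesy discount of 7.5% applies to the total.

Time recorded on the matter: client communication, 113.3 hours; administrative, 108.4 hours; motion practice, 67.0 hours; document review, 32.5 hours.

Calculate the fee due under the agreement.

Document review: 32.5 × $180 = $5,850.00
Client communication: 113.3 × $165 = $18,694.50
Motion practice: 67.0 × $400 = $26,800.00
Administrative: 108.4 × $145 = $15,718.00
Subtotal: $67,062.50
Less 7.5% discount: −$5,029.69
Total: $67,062.50 − $5,029.69 = $62,032.81

$62,032.81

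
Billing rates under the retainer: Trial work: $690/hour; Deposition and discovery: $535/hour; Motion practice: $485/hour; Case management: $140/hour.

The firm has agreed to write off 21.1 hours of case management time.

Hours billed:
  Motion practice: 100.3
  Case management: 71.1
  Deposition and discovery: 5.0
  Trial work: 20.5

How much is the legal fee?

$72,465.50

Trial work: 20.5 × $690 = $14,145.00
Deposition and discovery: 5.0 × $535 = $2,675.00
Motion practice: 100.3 × $485 = $48,645.50
Case management: 71.1 × $140 = $9,954.00
Subtotal: $75,419.50
Write-off: 21.1 × $140 = $2,954.00
Total: $75,419.50 − $2,954.00 = $72,465.50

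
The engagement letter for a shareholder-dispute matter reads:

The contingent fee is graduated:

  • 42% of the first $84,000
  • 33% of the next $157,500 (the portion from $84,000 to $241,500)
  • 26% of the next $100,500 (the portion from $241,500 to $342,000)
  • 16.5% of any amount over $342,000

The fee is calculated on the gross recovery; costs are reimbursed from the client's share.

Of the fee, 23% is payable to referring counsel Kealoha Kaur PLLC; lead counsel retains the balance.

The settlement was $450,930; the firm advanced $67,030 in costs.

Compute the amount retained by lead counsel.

$101,146.01

Fee base is the gross recovery, $450,930; costs are reimbursed separately.
First $84,000 at 42% = $35,280.00
Next $157,500 at 33% = $51,975.00
Next $100,500 at 26% = $26,130.00
Remaining $108,930 at 16.5% = $17,973.45
Fee: $35,280.00 + $51,975.00 + $26,130.00 + $17,973.45 = $131,358.45
Referral share: 23% of $131,358.45 = $30,212.44; lead counsel retains $131,358.45 − $30,212.44 = $101,146.01.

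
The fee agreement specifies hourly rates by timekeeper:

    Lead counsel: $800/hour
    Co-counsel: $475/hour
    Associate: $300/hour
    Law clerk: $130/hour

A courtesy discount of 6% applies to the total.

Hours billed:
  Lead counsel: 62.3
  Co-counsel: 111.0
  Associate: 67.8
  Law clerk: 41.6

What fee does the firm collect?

Lead counsel: 62.3 × $800 = $49,840.00
Co-counsel: 111.0 × $475 = $52,725.00
Associate: 67.8 × $300 = $20,340.00
Law clerk: 41.6 × $130 = $5,408.00
Subtotal: $128,313.00
Less 6% discount: −$7,698.78
Total: $128,313.00 − $7,698.78 = $120,614.22

$120,614.22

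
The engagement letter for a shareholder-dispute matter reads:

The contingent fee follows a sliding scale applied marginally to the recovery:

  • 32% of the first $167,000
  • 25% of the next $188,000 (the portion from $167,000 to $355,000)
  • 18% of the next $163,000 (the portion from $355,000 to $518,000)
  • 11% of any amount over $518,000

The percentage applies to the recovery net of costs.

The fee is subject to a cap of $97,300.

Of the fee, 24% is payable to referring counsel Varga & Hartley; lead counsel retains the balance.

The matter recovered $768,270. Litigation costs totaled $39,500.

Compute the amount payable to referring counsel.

$23,352.00

Fee base (net of costs): $768,270 − $39,500 = $728,770
First $167,000 at 32% = $53,440.00
Next $188,000 at 25% = $47,000.00
Next $163,000 at 18% = $29,340.00
Remaining $210,770 at 11% = $23,184.70
Fee: $53,440.00 + $47,000.00 + $29,340.00 + $23,184.70 = $152,964.70
$152,964.70 exceeds the $97,300 cap, so the fee is capped at $97,300.00.
Referral share: 24% of $97,300.00 = $23,352.00; lead counsel retains $97,300.00 − $23,352.00 = $73,948.00.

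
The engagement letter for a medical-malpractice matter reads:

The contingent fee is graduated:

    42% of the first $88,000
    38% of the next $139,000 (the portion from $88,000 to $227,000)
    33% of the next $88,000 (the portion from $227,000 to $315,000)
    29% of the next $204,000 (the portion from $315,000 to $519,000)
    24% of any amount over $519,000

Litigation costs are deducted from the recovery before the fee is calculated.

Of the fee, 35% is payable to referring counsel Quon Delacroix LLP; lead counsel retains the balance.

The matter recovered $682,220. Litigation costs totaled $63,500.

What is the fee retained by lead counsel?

Fee base (net of costs): $682,220 − $63,500 = $618,720
First $88,000 at 42% = $36,960.00
Next $139,000 at 38% = $52,820.00
Next $88,000 at 33% = $29,040.00
Next $204,000 at 29% = $59,160.00
Remaining $99,720 at 24% = $23,932.80
Fee: $36,960.00 + $52,820.00 + $29,040.00 + $59,160.00 + $23,932.80 = $201,912.80
Referral share: 35% of $201,912.80 = $70,669.48; lead counsel retains $201,912.80 − $70,669.48 = $131,243.32.

$131,243.32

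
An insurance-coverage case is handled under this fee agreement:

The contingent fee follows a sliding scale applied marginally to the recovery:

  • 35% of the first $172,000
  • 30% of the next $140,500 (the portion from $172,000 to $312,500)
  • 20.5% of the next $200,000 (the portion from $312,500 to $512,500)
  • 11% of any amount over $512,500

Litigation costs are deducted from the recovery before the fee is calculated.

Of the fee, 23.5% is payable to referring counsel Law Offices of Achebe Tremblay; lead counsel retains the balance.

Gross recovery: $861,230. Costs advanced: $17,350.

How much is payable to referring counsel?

Fee base (net of costs): $861,230 − $17,350 = $843,880
First $172,000 at 35% = $60,200.00
Next $140,500 at 30% = $42,150.00
Next $200,000 at 20.5% = $41,000.00
Remaining $331,380 at 11% = $36,451.80
Fee: $60,200.00 + $42,150.00 + $41,000.00 + $36,451.80 = $179,801.80
Referral share: 23.5% of $179,801.80 = $42,253.42; lead counsel retains $179,801.80 − $42,253.42 = $137,548.38.

$42,253.42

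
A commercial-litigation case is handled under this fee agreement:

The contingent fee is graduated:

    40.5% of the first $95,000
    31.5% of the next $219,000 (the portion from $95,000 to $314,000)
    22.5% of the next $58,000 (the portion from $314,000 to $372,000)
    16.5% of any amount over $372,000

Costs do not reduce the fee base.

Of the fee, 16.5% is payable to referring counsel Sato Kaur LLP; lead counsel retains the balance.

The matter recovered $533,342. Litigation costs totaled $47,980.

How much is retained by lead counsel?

$122,854.74

Fee base is the gross recovery, $533,342; costs are reimbursed separately.
First $95,000 at 40.5% = $38,475.00
Next $219,000 at 31.5% = $68,985.00
Next $58,000 at 22.5% = $13,050.00
Remaining $161,342 at 16.5% = $26,621.43
Fee: $38,475.00 + $68,985.00 + $13,050.00 + $26,621.43 = $147,131.43
Referral share: 16.5% of $147,131.43 = $24,276.69; lead counsel retains $147,131.43 − $24,276.69 = $122,854.74.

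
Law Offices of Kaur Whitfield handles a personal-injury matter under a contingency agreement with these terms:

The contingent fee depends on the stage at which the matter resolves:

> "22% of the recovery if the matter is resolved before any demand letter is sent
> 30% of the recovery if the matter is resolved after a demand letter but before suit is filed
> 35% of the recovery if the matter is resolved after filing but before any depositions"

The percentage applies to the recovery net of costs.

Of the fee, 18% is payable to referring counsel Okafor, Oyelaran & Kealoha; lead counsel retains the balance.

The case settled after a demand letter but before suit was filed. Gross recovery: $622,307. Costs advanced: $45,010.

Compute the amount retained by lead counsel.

$142,015.06

Fee base (net of costs): $622,307 − $45,010 = $577,297
The matter settled after a demand letter but before suit was filed, so the 30% rate applies.
$577,297 × 30% = $173,189.10
Referral share: 18% of $173,189.10 = $31,174.04; lead counsel retains $173,189.10 − $31,174.04 = $142,015.06.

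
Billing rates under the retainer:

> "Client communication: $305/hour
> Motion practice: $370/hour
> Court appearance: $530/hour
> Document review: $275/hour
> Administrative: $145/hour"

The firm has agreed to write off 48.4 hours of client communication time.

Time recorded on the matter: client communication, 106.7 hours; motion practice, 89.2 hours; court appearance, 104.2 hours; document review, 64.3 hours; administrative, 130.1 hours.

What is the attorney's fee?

Client communication: 106.7 × $305 = $32,543.50
Motion practice: 89.2 × $370 = $33,004.00
Court appearance: 104.2 × $530 = $55,226.00
Document review: 64.3 × $275 = $17,682.50
Administrative: 130.1 × $145 = $18,864.50
Subtotal: $157,320.50
Write-off: 48.4 × $305 = $14,762.00
Total: $157,320.50 − $14,762.00 = $142,558.50

$142,558.50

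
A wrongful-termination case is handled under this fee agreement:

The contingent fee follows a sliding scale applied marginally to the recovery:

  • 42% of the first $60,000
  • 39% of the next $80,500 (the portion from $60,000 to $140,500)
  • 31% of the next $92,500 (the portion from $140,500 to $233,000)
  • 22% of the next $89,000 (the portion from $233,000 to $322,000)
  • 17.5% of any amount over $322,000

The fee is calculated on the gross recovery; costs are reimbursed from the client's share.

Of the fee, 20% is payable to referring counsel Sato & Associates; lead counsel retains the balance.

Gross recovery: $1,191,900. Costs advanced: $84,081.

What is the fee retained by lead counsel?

Fee base is the gross recovery, $1,191,900; costs are reimbursed separately.
First $60,000 at 42% = $25,200.00
Next $80,500 at 39% = $31,395.00
Next $92,500 at 31% = $28,675.00
Next $89,000 at 22% = $19,580.00
Remaining $869,900 at 17.5% = $152,232.50
Fee: $25,200.00 + $31,395.00 + $28,675.00 + $19,580.00 + $152,232.50 = $257,082.50
Referral share: 20% of $257,082.50 = $51,416.50; lead counsel retains $257,082.50 − $51,416.50 = $205,666.00.

$205,666.00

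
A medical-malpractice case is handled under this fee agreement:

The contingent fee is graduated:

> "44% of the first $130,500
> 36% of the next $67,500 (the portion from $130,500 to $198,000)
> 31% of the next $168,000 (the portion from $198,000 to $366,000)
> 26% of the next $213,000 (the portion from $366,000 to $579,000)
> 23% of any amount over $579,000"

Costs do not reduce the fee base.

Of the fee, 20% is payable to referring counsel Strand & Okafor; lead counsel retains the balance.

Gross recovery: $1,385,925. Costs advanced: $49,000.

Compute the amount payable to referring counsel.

$74,954.55

Fee base is the gross recovery, $1,385,925; costs are reimbursed separately.
First $130,500 at 44% = $57,420.00
Next $67,500 at 36% = $24,300.00
Next $168,000 at 31% = $52,080.00
Next $213,000 at 26% = $55,380.00
Remaining $806,925 at 23% = $185,592.75
Fee: $57,420.00 + $24,300.00 + $52,080.00 + $55,380.00 + $185,592.75 = $374,772.75
Referral share: 20% of $374,772.75 = $74,954.55; lead counsel retains $374,772.75 − $74,954.55 = $299,818.20.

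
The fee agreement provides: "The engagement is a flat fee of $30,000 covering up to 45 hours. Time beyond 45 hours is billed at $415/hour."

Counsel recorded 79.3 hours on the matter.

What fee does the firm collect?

Flat fee: $30,000.00
Excess hours: 79.3 − 45 = 34.3
Overrun: 34.3 × $415 = $14,234.50
Total: $30,000.00 + $14,234.50 = $44,234.50

$44,234.50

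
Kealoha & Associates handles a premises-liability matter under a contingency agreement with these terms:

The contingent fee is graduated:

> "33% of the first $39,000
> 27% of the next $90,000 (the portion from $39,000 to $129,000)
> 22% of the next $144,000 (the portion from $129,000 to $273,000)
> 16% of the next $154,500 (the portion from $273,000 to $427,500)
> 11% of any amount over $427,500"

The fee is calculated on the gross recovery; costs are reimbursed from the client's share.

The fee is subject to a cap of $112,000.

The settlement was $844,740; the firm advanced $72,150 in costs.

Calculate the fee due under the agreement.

Fee base is the gross recovery, $844,740; costs are reimbursed separately.
First $39,000 at 33% = $12,870.00
Next $90,000 at 27% = $24,300.00
Next $144,000 at 22% = $31,680.00
Next $154,500 at 16% = $24,720.00
Remaining $417,240 at 11% = $45,896.40
Fee: $12,870.00 + $24,300.00 + $31,680.00 + $24,720.00 + $45,896.40 = $139,466.40
$139,466.40 exceeds the $112,000 cap, so the fee is capped at $112,000.00.

$112,000.00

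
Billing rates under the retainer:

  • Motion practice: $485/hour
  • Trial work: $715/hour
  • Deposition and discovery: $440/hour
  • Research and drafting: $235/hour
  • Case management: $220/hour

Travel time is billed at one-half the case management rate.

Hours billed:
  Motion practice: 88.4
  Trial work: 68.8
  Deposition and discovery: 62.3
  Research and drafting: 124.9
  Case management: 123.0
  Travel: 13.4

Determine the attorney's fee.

$177,363.50

Motion practice: 88.4 × $485 = $42,874.00
Trial work: 68.8 × $715 = $49,192.00
Deposition and discovery: 62.3 × $440 = $27,412.00
Research and drafting: 124.9 × $235 = $29,351.50
Case management: 123.0 × $220 = $27,060.00
Subtotal: $42,874.00 + $49,192.00 + $27,412.00 + $29,351.50 + $27,060.00 = $175,889.50
Travel: 13.4 × ($220 ÷ 2) = 13.4 × $110.00 = $1,474.00
Total: $175,889.50 + $1,474.00 = $177,363.50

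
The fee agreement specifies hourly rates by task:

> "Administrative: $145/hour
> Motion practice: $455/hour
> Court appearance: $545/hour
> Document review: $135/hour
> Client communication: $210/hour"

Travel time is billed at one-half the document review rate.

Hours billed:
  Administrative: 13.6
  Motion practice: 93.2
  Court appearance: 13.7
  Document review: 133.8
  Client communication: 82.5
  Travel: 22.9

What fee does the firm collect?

$88,778.25

Administrative: 13.6 × $145 = $1,972.00
Motion practice: 93.2 × $455 = $42,406.00
Court appearance: 13.7 × $545 = $7,466.50
Document review: 133.8 × $135 = $18,063.00
Client communication: 82.5 × $210 = $17,325.00
Subtotal: $1,972.00 + $42,406.00 + $7,466.50 + $18,063.00 + $17,325.00 = $87,232.50
Travel: 22.9 × ($135 ÷ 2) = 22.9 × $67.50 = $1,545.75
Total: $87,232.50 + $1,545.75 = $88,778.25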